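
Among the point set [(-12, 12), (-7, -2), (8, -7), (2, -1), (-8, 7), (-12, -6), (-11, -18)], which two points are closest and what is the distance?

Computing all pairwise distances among 7 points:

d((-12, 12), (-7, -2)) = 14.8661
d((-12, 12), (8, -7)) = 27.5862
d((-12, 12), (2, -1)) = 19.105
d((-12, 12), (-8, 7)) = 6.4031 <-- minimum
d((-12, 12), (-12, -6)) = 18.0
d((-12, 12), (-11, -18)) = 30.0167
d((-7, -2), (8, -7)) = 15.8114
d((-7, -2), (2, -1)) = 9.0554
d((-7, -2), (-8, 7)) = 9.0554
d((-7, -2), (-12, -6)) = 6.4031 <-- minimum
d((-7, -2), (-11, -18)) = 16.4924
d((8, -7), (2, -1)) = 8.4853
d((8, -7), (-8, 7)) = 21.2603
d((8, -7), (-12, -6)) = 20.025
d((8, -7), (-11, -18)) = 21.9545
d((2, -1), (-8, 7)) = 12.8062
d((2, -1), (-12, -6)) = 14.8661
d((2, -1), (-11, -18)) = 21.4009
d((-8, 7), (-12, -6)) = 13.6015
d((-8, 7), (-11, -18)) = 25.1794
d((-12, -6), (-11, -18)) = 12.0416

Minimum distance: 6.4031 (tie among 2 pairs: (-12, 12) and (-8, 7); (-7, -2) and (-12, -6))

The minimum Euclidean distance is 6.4031. There is a tie: 2 pairs achieve this minimum — (-12, 12) and (-8, 7); (-7, -2) and (-12, -6). Any of these is a valid closest pair. For 7 points, brute-force pairwise comparison is shown above. For large n, the divide-and-conquer algorithm (sort by x, recurse on halves, check the dividing strip) achieves O(n log n).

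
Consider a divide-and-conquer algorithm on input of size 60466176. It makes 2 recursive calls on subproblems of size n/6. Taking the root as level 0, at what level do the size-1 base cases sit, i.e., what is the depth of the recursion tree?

For divide and conquer with division factor 6:

Problem sizes at each level:
Level 0: 60466176
Level 1: 10077696
Level 2: 1679616
Level 3: 279936
Level 4: 46656
Level 5: 7776
Level 6: 1296
Level 7: 216
Level 8: 36
Level 9: 6
Level 10: 1

The root is level 0 and the size-1 base case is level 10 (the tree spans levels 0 through 10, i.e. 11 levels counting the root), so the depth is the number of divisions: log_6(60466176) = 10

The recursion tree depth is log_6(60466176) = 10. At each level, the problem size is divided by 6, so it takes 10 divisions to reduce to a base case of size 1. The algorithm makes 2 recursive calls at each level.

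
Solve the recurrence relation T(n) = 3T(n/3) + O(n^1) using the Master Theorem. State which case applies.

Master Theorem for T(n) = 3T(n/3) + O(n^1):

a = 3, b = 3, c = 1
log_b(a) = log_3(3) = 1.0000

Case 2: c = 1 = log_3(3) = 1.0000
T(n) = O(n^1 log n) = O(n log n)

For T(n) = 3T(n/3) + O(n^1): log_3(3) = 1.0000. This is Case 2 of the Master Theorem (c = log_b(a), equal work at all levels), giving O(n log n).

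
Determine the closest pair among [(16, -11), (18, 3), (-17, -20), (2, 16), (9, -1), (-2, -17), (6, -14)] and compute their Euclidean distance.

Computing all pairwise distances among 7 points:

d((16, -11), (18, 3)) = 14.1421
d((16, -11), (-17, -20)) = 34.2053
d((16, -11), (2, 16)) = 30.4138
d((16, -11), (9, -1)) = 12.2066
d((16, -11), (-2, -17)) = 18.9737
d((16, -11), (6, -14)) = 10.4403
d((18, 3), (-17, -20)) = 41.8808
d((18, 3), (2, 16)) = 20.6155
d((18, 3), (9, -1)) = 9.8489
d((18, 3), (-2, -17)) = 28.2843
d((18, 3), (6, -14)) = 20.8087
d((-17, -20), (2, 16)) = 40.7063
d((-17, -20), (9, -1)) = 32.2025
d((-17, -20), (-2, -17)) = 15.2971
d((-17, -20), (6, -14)) = 23.7697
d((2, 16), (9, -1)) = 18.3848
d((2, 16), (-2, -17)) = 33.2415
d((2, 16), (6, -14)) = 30.2655
d((9, -1), (-2, -17)) = 19.4165
d((9, -1), (6, -14)) = 13.3417
d((-2, -17), (6, -14)) = 8.544 <-- minimum

Closest pair: (-2, -17) and (6, -14) with distance 8.544

The closest pair is (-2, -17) and (6, -14) with Euclidean distance 8.544. For 7 points, brute-force pairwise comparison is shown above. For large n, the divide-and-conquer algorithm (sort by x, recurse on halves, check the dividing strip) achieves O(n log n).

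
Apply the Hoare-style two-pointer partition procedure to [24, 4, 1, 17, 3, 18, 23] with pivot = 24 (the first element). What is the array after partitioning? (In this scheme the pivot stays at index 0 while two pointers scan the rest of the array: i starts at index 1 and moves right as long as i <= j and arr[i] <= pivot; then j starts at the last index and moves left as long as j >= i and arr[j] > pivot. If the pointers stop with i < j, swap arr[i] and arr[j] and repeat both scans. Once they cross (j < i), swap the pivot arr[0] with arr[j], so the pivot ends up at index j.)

Hoare-style two-pointer partition with pivot = 24:

Initial array: [24, 4, 1, 17, 3, 18, 23]

Pointers start at i = 1, j = 6.
i ends at 7, j ends at 6: the pointers have crossed (j < i), so scanning stops.

Swap pivot arr[0] with arr[6] to place pivot at position 6: [23, 4, 1, 17, 3, 18, 24]
Pivot position: 6

After partitioning with pivot 24, the array becomes [23, 4, 1, 17, 3, 18, 24]. The pivot is placed at index 6. All elements to the left of the pivot are <= 24, and all elements to the right are > 24.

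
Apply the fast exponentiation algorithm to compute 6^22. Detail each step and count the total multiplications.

Computing 6^22 by squaring (build up from 6^1; each line after the first costs one multiplication):

6^1 = 6
6^2 = (6^1)^2 = 6^2 = 36
6^4 = (6^2)^2 = 36^2 = 1296
6^5 = 6 * 6^4 = 6 * 1296 = 7776
6^10 = (6^5)^2 = 7776^2 = 60466176
6^11 = 6 * 6^10 = 6 * 60466176 = 362797056
6^22 = (6^11)^2 = 362797056^2 = 131621703842267136

Result: 131621703842267136
Multiplications needed: 6 (6 lines after 6^1)

6^22 = 131621703842267136. Using exponentiation by squaring, this requires 6 multiplications. The key idea: if the exponent is even, square the half-power; if odd, multiply by the base once.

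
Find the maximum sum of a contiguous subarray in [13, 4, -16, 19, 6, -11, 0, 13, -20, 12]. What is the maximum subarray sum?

Using Kadane's algorithm on [13, 4, -16, 19, 6, -11, 0, 13, -20, 12]:

Scanning through the array:
Position 1 (value 4): max_ending_here = 17, max_so_far = 17
Position 2 (value -16): max_ending_here = 1, max_so_far = 17
Position 3 (value 19): max_ending_here = 20, max_so_far = 20
Position 4 (value 6): max_ending_here = 26, max_so_far = 26
Position 5 (value -11): max_ending_here = 15, max_so_far = 26
Position 6 (value 0): max_ending_here = 15, max_so_far = 26
Position 7 (value 13): max_ending_here = 28, max_so_far = 28
Position 8 (value -20): max_ending_here = 8, max_so_far = 28
Position 9 (value 12): max_ending_here = 20, max_so_far = 28

Maximum subarray: [13, 4, -16, 19, 6, -11, 0, 13]
Maximum sum: 28

The maximum subarray is [13, 4, -16, 19, 6, -11, 0, 13] with sum 28. This subarray runs from index 0 to index 7.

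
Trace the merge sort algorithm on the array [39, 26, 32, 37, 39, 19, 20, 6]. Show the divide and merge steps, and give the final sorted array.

Merge sort trace:

Split: [39, 26, 32, 37, 39, 19, 20, 6] -> [39, 26, 32, 37] and [39, 19, 20, 6]
  Split: [39, 26, 32, 37] -> [39, 26] and [32, 37]
    Split: [39, 26] -> [39] and [26]
    Merge: [39] + [26] -> [26, 39]
    Split: [32, 37] -> [32] and [37]
    Merge: [32] + [37] -> [32, 37]
  Merge: [26, 39] + [32, 37] -> [26, 32, 37, 39]
  Split: [39, 19, 20, 6] -> [39, 19] and [20, 6]
    Split: [39, 19] -> [39] and [19]
    Merge: [39] + [19] -> [19, 39]
    Split: [20, 6] -> [20] and [6]
    Merge: [20] + [6] -> [6, 20]
  Merge: [19, 39] + [6, 20] -> [6, 19, 20, 39]
Merge: [26, 32, 37, 39] + [6, 19, 20, 39] -> [6, 19, 20, 26, 32, 37, 39, 39]

Final sorted array: [6, 19, 20, 26, 32, 37, 39, 39]

The merge sort proceeds by recursively splitting the array and merging sorted halves.
After all merges, the sorted array is [6, 19, 20, 26, 32, 37, 39, 39].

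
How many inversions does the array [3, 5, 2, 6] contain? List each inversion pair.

Finding inversions in [3, 5, 2, 6]:

(0, 2): arr[0]=3 > arr[2]=2
(1, 2): arr[1]=5 > arr[2]=2

Total inversions: 2

The array has 2 inversion(s): (0,2), (1,2). Each pair (i,j) satisfies i < j and arr[i] > arr[j].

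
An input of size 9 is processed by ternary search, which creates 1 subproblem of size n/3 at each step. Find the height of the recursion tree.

For divide and conquer with division factor 3:

Problem sizes at each level:
Level 0: 9
Level 1: 3
Level 2: 1

The root is level 0 and the size-1 base case is level 2 (the tree spans levels 0 through 2, i.e. 3 levels counting the root), so the depth is the number of divisions: log_3(9) = 2

The recursion tree depth is log_3(9) = 2. At each level, the problem size is divided by 3, so it takes 2 divisions to reduce to a base case of size 1. The algorithm makes 1 recursive call at each level.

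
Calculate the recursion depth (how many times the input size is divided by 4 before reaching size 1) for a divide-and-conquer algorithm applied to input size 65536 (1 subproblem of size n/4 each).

For divide and conquer with division factor 4:

Problem sizes at each level:
Level 0: 65536
Level 1: 16384
Level 2: 4096
Level 3: 1024
Level 4: 256
Level 5: 64
Level 6: 16
Level 7: 4
Level 8: 1

The root is level 0 and the size-1 base case is level 8 (the tree spans levels 0 through 8, i.e. 9 levels counting the root), so the depth is the number of divisions: log_4(65536) = 8

The recursion tree depth is log_4(65536) = 8. At each level, the problem size is divided by 4, so it takes 8 divisions to reduce to a base case of size 1. The algorithm makes 1 recursive call at each level.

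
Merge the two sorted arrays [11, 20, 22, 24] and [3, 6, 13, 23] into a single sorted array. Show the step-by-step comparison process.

Merging process:

Compare 11 vs 3: take 3 from right. Merged: [3]
Compare 11 vs 6: take 6 from right. Merged: [3, 6]
Compare 11 vs 13: take 11 from left. Merged: [3, 6, 11]
Compare 20 vs 13: take 13 from right. Merged: [3, 6, 11, 13]
Compare 20 vs 23: take 20 from left. Merged: [3, 6, 11, 13, 20]
Compare 22 vs 23: take 22 from left. Merged: [3, 6, 11, 13, 20, 22]
Compare 24 vs 23: take 23 from right. Merged: [3, 6, 11, 13, 20, 22, 23]
Append remaining from left: [24]. Merged: [3, 6, 11, 13, 20, 22, 23, 24]

Final merged array: [3, 6, 11, 13, 20, 22, 23, 24]
Total comparisons: 7

The merged array is [3, 6, 11, 13, 20, 22, 23, 24], requiring 7 comparisons. The merge step runs in O(n) time where n is the total number of elements.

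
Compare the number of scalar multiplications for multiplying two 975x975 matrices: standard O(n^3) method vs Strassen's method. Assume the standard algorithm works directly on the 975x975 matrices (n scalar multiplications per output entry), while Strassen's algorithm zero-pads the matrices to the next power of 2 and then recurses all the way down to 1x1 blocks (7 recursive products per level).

Matrix multiplication for 975x975 matrices:

Strassen's algorithm requires power-of-2 dimensions. Pad 975x975 to 1024x1024 (next power of 2).

Standard algorithm: 975^3 = 926859375 multiplications
Strassen's algorithm: 7^(log2(1024)) = 7^10 = 282475249 multiplications
Savings: 926859375 - 282475249 = 644384126 multiplications

Standard: 926859375 multiplications (975^3). Strassen: 282475249 multiplications (7^10, after padding to 1024x1024). Strassen reduces 8 recursive multiplications to 7 at each level.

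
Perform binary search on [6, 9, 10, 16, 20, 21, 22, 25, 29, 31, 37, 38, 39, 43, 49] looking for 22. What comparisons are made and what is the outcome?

Binary search for 22 in [6, 9, 10, 16, 20, 21, 22, 25, 29, 31, 37, 38, 39, 43, 49]:

lo=0, hi=14, mid=7, arr[mid]=25 -> 25 > 22, search left half
lo=0, hi=6, mid=3, arr[mid]=16 -> 16 < 22, search right half
lo=4, hi=6, mid=5, arr[mid]=21 -> 21 < 22, search right half
lo=6, hi=6, mid=6, arr[mid]=22 -> Found target at index 6!

Binary search finds 22 at index 6 after 4 comparisons. The search repeatedly halves the search space by comparing with the middle element.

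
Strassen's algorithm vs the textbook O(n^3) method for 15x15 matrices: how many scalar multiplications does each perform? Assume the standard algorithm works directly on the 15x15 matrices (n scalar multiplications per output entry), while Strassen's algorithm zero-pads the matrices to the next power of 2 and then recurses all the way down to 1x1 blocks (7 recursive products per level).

Matrix multiplication for 15x15 matrices:

Strassen's algorithm requires power-of-2 dimensions. Pad 15x15 to 16x16 (next power of 2).

Standard algorithm: 15^3 = 3375 multiplications
Strassen's algorithm: 7^(log2(16)) = 7^4 = 2401 multiplications
Savings: 3375 - 2401 = 974 multiplications

Standard: 3375 multiplications (15^3). Strassen: 2401 multiplications (7^4, after padding to 16x16). Strassen reduces 8 recursive multiplications to 7 at each level.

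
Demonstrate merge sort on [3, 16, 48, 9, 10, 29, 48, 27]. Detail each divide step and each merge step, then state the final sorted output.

Merge sort trace:

Split: [3, 16, 48, 9, 10, 29, 48, 27] -> [3, 16, 48, 9] and [10, 29, 48, 27]
  Split: [3, 16, 48, 9] -> [3, 16] and [48, 9]
    Split: [3, 16] -> [3] and [16]
    Merge: [3] + [16] -> [3, 16]
    Split: [48, 9] -> [48] and [9]
    Merge: [48] + [9] -> [9, 48]
  Merge: [3, 16] + [9, 48] -> [3, 9, 16, 48]
  Split: [10, 29, 48, 27] -> [10, 29] and [48, 27]
    Split: [10, 29] -> [10] and [29]
    Merge: [10] + [29] -> [10, 29]
    Split: [48, 27] -> [48] and [27]
    Merge: [48] + [27] -> [27, 48]
  Merge: [10, 29] + [27, 48] -> [10, 27, 29, 48]
Merge: [3, 9, 16, 48] + [10, 27, 29, 48] -> [3, 9, 10, 16, 27, 29, 48, 48]

Final sorted array: [3, 9, 10, 16, 27, 29, 48, 48]

The merge sort proceeds by recursively splitting the array and merging sorted halves.
After all merges, the sorted array is [3, 9, 10, 16, 27, 29, 48, 48].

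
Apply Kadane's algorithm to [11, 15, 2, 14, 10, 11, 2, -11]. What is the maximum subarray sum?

Using Kadane's algorithm on [11, 15, 2, 14, 10, 11, 2, -11]:

Scanning through the array:
Position 1 (value 15): max_ending_here = 26, max_so_far = 26
Position 2 (value 2): max_ending_here = 28, max_so_far = 28
Position 3 (value 14): max_ending_here = 42, max_so_far = 42
Position 4 (value 10): max_ending_here = 52, max_so_far = 52
Position 5 (value 11): max_ending_here = 63, max_so_far = 63
Position 6 (value 2): max_ending_here = 65, max_so_far = 65
Position 7 (value -11): max_ending_here = 54, max_so_far = 65

Maximum subarray: [11, 15, 2, 14, 10, 11, 2]
Maximum sum: 65

The maximum subarray is [11, 15, 2, 14, 10, 11, 2] with sum 65. This subarray runs from index 0 to index 6.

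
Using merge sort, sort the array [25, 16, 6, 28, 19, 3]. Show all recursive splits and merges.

Merge sort trace:

Split: [25, 16, 6, 28, 19, 3] -> [25, 16, 6] and [28, 19, 3]
  Split: [25, 16, 6] -> [25] and [16, 6]
    Split: [16, 6] -> [16] and [6]
    Merge: [16] + [6] -> [6, 16]
  Merge: [25] + [6, 16] -> [6, 16, 25]
  Split: [28, 19, 3] -> [28] and [19, 3]
    Split: [19, 3] -> [19] and [3]
    Merge: [19] + [3] -> [3, 19]
  Merge: [28] + [3, 19] -> [3, 19, 28]
Merge: [6, 16, 25] + [3, 19, 28] -> [3, 6, 16, 19, 25, 28]

Final sorted array: [3, 6, 16, 19, 25, 28]

The merge sort proceeds by recursively splitting the array and merging sorted halves.
After all merges, the sorted array is [3, 6, 16, 19, 25, 28].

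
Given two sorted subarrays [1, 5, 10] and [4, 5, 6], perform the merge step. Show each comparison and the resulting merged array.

Merging process:

Compare 1 vs 4: take 1 from left. Merged: [1]
Compare 5 vs 4: take 4 from right. Merged: [1, 4]
Compare 5 vs 5: take 5 from left. Merged: [1, 4, 5]
Compare 10 vs 5: take 5 from right. Merged: [1, 4, 5, 5]
Compare 10 vs 6: take 6 from right. Merged: [1, 4, 5, 5, 6]
Append remaining from left: [10]. Merged: [1, 4, 5, 5, 6, 10]

Final merged array: [1, 4, 5, 5, 6, 10]
Total comparisons: 5

The merged array is [1, 4, 5, 5, 6, 10], requiring 5 comparisons. The merge step runs in O(n) time where n is the total number of elements.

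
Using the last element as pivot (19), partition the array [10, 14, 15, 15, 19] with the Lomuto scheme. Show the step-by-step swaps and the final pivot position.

Lomuto partition with pivot = 19:

Initial array: [10, 14, 15, 15, 19]

arr[0]=10 <= 19: swap with position 0, array becomes [10, 14, 15, 15, 19]
arr[1]=14 <= 19: swap with position 1, array becomes [10, 14, 15, 15, 19]
arr[2]=15 <= 19: swap with position 2, array becomes [10, 14, 15, 15, 19]
arr[3]=15 <= 19: swap with position 3, array becomes [10, 14, 15, 15, 19]

Place pivot at position 4: [10, 14, 15, 15, 19]
Pivot position: 4

After partitioning with pivot 19, the array becomes [10, 14, 15, 15, 19]. The pivot is placed at index 4. All elements to the left of the pivot are <= 19, and all elements to the right are > 19.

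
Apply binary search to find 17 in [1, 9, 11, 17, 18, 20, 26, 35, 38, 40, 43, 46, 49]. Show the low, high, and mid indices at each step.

Binary search for 17 in [1, 9, 11, 17, 18, 20, 26, 35, 38, 40, 43, 46, 49]:

lo=0, hi=12, mid=6, arr[mid]=26 -> 26 > 17, search left half
lo=0, hi=5, mid=2, arr[mid]=11 -> 11 < 17, search right half
lo=3, hi=5, mid=4, arr[mid]=18 -> 18 > 17, search left half
lo=3, hi=3, mid=3, arr[mid]=17 -> Found target at index 3!

Binary search finds 17 at index 3 after 4 comparisons. The search repeatedly halves the search space by comparing with the middle element.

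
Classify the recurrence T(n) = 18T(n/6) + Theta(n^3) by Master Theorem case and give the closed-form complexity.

Master Theorem for T(n) = 18T(n/6) + O(n^3):

a = 18, b = 6, c = 3
log_b(a) = log_6(18) = 1.6131

Case 3: c = 3 > log_6(18) = 1.6131
T(n) = O(n^3) = O(n^3)

For T(n) = 18T(n/6) + O(n^3): log_6(18) = 1.6131. This is Case 3 of the Master Theorem (c > log_b(a), work dominated by root), giving O(n^3).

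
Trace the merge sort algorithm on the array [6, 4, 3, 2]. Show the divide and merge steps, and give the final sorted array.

Merge sort trace:

Split: [6, 4, 3, 2] -> [6, 4] and [3, 2]
  Split: [6, 4] -> [6] and [4]
  Merge: [6] + [4] -> [4, 6]
  Split: [3, 2] -> [3] and [2]
  Merge: [3] + [2] -> [2, 3]
Merge: [4, 6] + [2, 3] -> [2, 3, 4, 6]

Final sorted array: [2, 3, 4, 6]

The merge sort proceeds by recursively splitting the array and merging sorted halves.
After all merges, the sorted array is [2, 3, 4, 6].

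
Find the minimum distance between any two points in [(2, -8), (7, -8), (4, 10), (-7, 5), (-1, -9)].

Computing all pairwise distances among 5 points:

d((2, -8), (7, -8)) = 5.0
d((2, -8), (4, 10)) = 18.1108
d((2, -8), (-7, 5)) = 15.8114
d((2, -8), (-1, -9)) = 3.1623 <-- minimum
d((7, -8), (4, 10)) = 18.2483
d((7, -8), (-7, 5)) = 19.105
d((7, -8), (-1, -9)) = 8.0623
d((4, 10), (-7, 5)) = 12.083
d((4, 10), (-1, -9)) = 19.6469
d((-7, 5), (-1, -9)) = 15.2315

Closest pair: (2, -8) and (-1, -9) with distance 3.1623

The closest pair is (2, -8) and (-1, -9) with Euclidean distance 3.1623. For 5 points, brute-force pairwise comparison is shown above. For large n, the divide-and-conquer algorithm (sort by x, recurse on halves, check the dividing strip) achieves O(n log n).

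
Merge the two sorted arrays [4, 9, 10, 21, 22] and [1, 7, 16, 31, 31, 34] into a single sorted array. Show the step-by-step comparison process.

Merging process:

Compare 4 vs 1: take 1 from right. Merged: [1]
Compare 4 vs 7: take 4 from left. Merged: [1, 4]
Compare 9 vs 7: take 7 from right. Merged: [1, 4, 7]
Compare 9 vs 16: take 9 from left. Merged: [1, 4, 7, 9]
Compare 10 vs 16: take 10 from left. Merged: [1, 4, 7, 9, 10]
Compare 21 vs 16: take 16 from right. Merged: [1, 4, 7, 9, 10, 16]
Compare 21 vs 31: take 21 from left. Merged: [1, 4, 7, 9, 10, 16, 21]
Compare 22 vs 31: take 22 from left. Merged: [1, 4, 7, 9, 10, 16, 21, 22]
Append remaining from right: [31, 31, 34]. Merged: [1, 4, 7, 9, 10, 16, 21, 22, 31, 31, 34]

Final merged array: [1, 4, 7, 9, 10, 16, 21, 22, 31, 31, 34]
Total comparisons: 8

The merged array is [1, 4, 7, 9, 10, 16, 21, 22, 31, 31, 34], requiring 8 comparisons. The merge step runs in O(n) time where n is the total number of elements.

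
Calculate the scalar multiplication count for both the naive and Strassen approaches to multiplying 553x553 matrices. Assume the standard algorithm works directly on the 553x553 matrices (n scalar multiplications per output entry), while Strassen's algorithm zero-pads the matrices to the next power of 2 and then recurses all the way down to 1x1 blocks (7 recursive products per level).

Matrix multiplication for 553x553 matrices:

Strassen's algorithm requires power-of-2 dimensions. Pad 553x553 to 1024x1024 (next power of 2).

Standard algorithm: 553^3 = 169112377 multiplications
Strassen's algorithm: 7^(log2(1024)) = 7^10 = 282475249 multiplications
Difference: 169112377 - 282475249 = -113362872 (Strassen uses MORE here due to padding overhead — for small or just-over-power-of-2 n, padding can outweigh the per-level savings)

Standard: 169112377 multiplications (553^3). Strassen: 282475249 multiplications (7^10, after padding to 1024x1024). Strassen reduces 8 recursive multiplications to 7 at each level.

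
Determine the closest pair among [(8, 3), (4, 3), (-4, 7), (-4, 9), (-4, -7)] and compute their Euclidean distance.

Computing all pairwise distances among 5 points:

d((8, 3), (4, 3)) = 4.0
d((8, 3), (-4, 7)) = 12.6491
d((8, 3), (-4, 9)) = 13.4164
d((8, 3), (-4, -7)) = 15.6205
d((4, 3), (-4, 7)) = 8.9443
d((4, 3), (-4, 9)) = 10.0
d((4, 3), (-4, -7)) = 12.8062
d((-4, 7), (-4, 9)) = 2.0 <-- minimum
d((-4, 7), (-4, -7)) = 14.0
d((-4, 9), (-4, -7)) = 16.0

Closest pair: (-4, 7) and (-4, 9) with distance 2.0

The closest pair is (-4, 7) and (-4, 9) with Euclidean distance 2.0. For 5 points, brute-force pairwise comparison is shown above. For large n, the divide-and-conquer algorithm (sort by x, recurse on halves, check the dividing strip) achieves O(n log n).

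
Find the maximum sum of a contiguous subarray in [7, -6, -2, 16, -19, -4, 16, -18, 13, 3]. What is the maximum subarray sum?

Using Kadane's algorithm on [7, -6, -2, 16, -19, -4, 16, -18, 13, 3]:

Scanning through the array:
Position 1 (value -6): max_ending_here = 1, max_so_far = 7
Position 2 (value -2): max_ending_here = -1, max_so_far = 7
Position 3 (value 16): max_ending_here = 16, max_so_far = 16
Position 4 (value -19): max_ending_here = -3, max_so_far = 16
Position 5 (value -4): max_ending_here = -4, max_so_far = 16
Position 6 (value 16): max_ending_here = 16, max_so_far = 16
Position 7 (value -18): max_ending_here = -2, max_so_far = 16
Position 8 (value 13): max_ending_here = 13, max_so_far = 16
Position 9 (value 3): max_ending_here = 16, max_so_far = 16

Maximum subarray: [16]
Maximum sum: 16

The maximum subarray is [16] with sum 16. This subarray runs from index 3 to index 3.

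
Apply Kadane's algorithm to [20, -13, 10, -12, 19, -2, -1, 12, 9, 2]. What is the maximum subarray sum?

Using Kadane's algorithm on [20, -13, 10, -12, 19, -2, -1, 12, 9, 2]:

Scanning through the array:
Position 1 (value -13): max_ending_here = 7, max_so_far = 20
Position 2 (value 10): max_ending_here = 17, max_so_far = 20
Position 3 (value -12): max_ending_here = 5, max_so_far = 20
Position 4 (value 19): max_ending_here = 24, max_so_far = 24
Position 5 (value -2): max_ending_here = 22, max_so_far = 24
Position 6 (value -1): max_ending_here = 21, max_so_far = 24
Position 7 (value 12): max_ending_here = 33, max_so_far = 33
Position 8 (value 9): max_ending_here = 42, max_so_far = 42
Position 9 (value 2): max_ending_here = 44, max_so_far = 44

Maximum subarray: [20, -13, 10, -12, 19, -2, -1, 12, 9, 2]
Maximum sum: 44

The maximum subarray is [20, -13, 10, -12, 19, -2, -1, 12, 9, 2] with sum 44. This subarray runs from index 0 to index 9.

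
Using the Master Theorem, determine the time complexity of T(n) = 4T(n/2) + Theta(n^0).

Master Theorem for T(n) = 4T(n/2) + O(n^0):

a = 4, b = 2, c = 0
log_b(a) = log_2(4) = 2.0000

Case 1: c = 0 < log_2(4) = 2.0000
T(n) = O(n^(log_2 4)) = O(n^2)

For T(n) = 4T(n/2) + O(n^0): log_2(4) = 2.0000. This is Case 1 of the Master Theorem (c < log_b(a), work dominated by leaves), giving O(n^2).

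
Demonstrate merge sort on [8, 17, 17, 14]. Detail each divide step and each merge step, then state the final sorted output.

Merge sort trace:

Split: [8, 17, 17, 14] -> [8, 17] and [17, 14]
  Split: [8, 17] -> [8] and [17]
  Merge: [8] + [17] -> [8, 17]
  Split: [17, 14] -> [17] and [14]
  Merge: [17] + [14] -> [14, 17]
Merge: [8, 17] + [14, 17] -> [8, 14, 17, 17]

Final sorted array: [8, 14, 17, 17]

The merge sort proceeds by recursively splitting the array and merging sorted halves.
After all merges, the sorted array is [8, 14, 17, 17].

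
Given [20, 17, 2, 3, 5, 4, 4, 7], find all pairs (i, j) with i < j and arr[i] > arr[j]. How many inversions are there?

Finding inversions in [20, 17, 2, 3, 5, 4, 4, 7]:

(0, 1): arr[0]=20 > arr[1]=17
(0, 2): arr[0]=20 > arr[2]=2
(0, 3): arr[0]=20 > arr[3]=3
(0, 4): arr[0]=20 > arr[4]=5
(0, 5): arr[0]=20 > arr[5]=4
(0, 6): arr[0]=20 > arr[6]=4
(0, 7): arr[0]=20 > arr[7]=7
(1, 2): arr[1]=17 > arr[2]=2
(1, 3): arr[1]=17 > arr[3]=3
(1, 4): arr[1]=17 > arr[4]=5
(1, 5): arr[1]=17 > arr[5]=4
(1, 6): arr[1]=17 > arr[6]=4
(1, 7): arr[1]=17 > arr[7]=7
(4, 5): arr[4]=5 > arr[5]=4
(4, 6): arr[4]=5 > arr[6]=4

Total inversions: 15

The array has 15 inversion(s): (0,1), (0,2), (0,3), (0,4), (0,5), (0,6), (0,7), (1,2), (1,3), (1,4), (1,5), (1,6), (1,7), (4,5), (4,6). Each pair (i,j) satisfies i < j and arr[i] > arr[j].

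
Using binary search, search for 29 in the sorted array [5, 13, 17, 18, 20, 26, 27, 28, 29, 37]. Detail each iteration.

Binary search for 29 in [5, 13, 17, 18, 20, 26, 27, 28, 29, 37]:

lo=0, hi=9, mid=4, arr[mid]=20 -> 20 < 29, search right half
lo=5, hi=9, mid=7, arr[mid]=28 -> 28 < 29, search right half
lo=8, hi=9, mid=8, arr[mid]=29 -> Found target at index 8!

Binary search finds 29 at index 8 after 3 comparisons. The search repeatedly halves the search space by comparing with the middle element.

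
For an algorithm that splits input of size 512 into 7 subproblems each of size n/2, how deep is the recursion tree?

For divide and conquer with division factor 2:

Problem sizes at each level:
Level 0: 512
Level 1: 256
Level 2: 128
Level 3: 64
Level 4: 32
Level 5: 16
Level 6: 8
Level 7: 4
Level 8: 2
Level 9: 1

The root is level 0 and the size-1 base case is level 9 (the tree spans levels 0 through 9, i.e. 10 levels counting the root), so the depth is the number of divisions: log_2(512) = 9

The recursion tree depth is log_2(512) = 9. At each level, the problem size is divided by 2, so it takes 9 divisions to reduce to a base case of size 1. The algorithm makes 7 recursive calls at each level.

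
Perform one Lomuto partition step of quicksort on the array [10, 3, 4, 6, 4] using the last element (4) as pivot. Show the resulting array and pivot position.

Lomuto partition with pivot = 4:

Initial array: [10, 3, 4, 6, 4]

arr[0]=10 > 4: no swap
arr[1]=3 <= 4: swap with position 0, array becomes [3, 10, 4, 6, 4]
arr[2]=4 <= 4: swap with position 1, array becomes [3, 4, 10, 6, 4]
arr[3]=6 > 4: no swap

Place pivot at position 2: [3, 4, 4, 6, 10]
Pivot position: 2

After partitioning with pivot 4, the array becomes [3, 4, 4, 6, 10]. The pivot is placed at index 2. All elements to the left of the pivot are <= 4, and all elements to the right are > 4.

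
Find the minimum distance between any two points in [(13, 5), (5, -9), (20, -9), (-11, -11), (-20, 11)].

Computing all pairwise distances among 5 points:

d((13, 5), (5, -9)) = 16.1245
d((13, 5), (20, -9)) = 15.6525
d((13, 5), (-11, -11)) = 28.8444
d((13, 5), (-20, 11)) = 33.541
d((5, -9), (20, -9)) = 15.0 <-- minimum
d((5, -9), (-11, -11)) = 16.1245
d((5, -9), (-20, 11)) = 32.0156
d((20, -9), (-11, -11)) = 31.0644
d((20, -9), (-20, 11)) = 44.7214
d((-11, -11), (-20, 11)) = 23.7697

Closest pair: (5, -9) and (20, -9) with distance 15.0

The closest pair is (5, -9) and (20, -9) with Euclidean distance 15.0. For 5 points, brute-force pairwise comparison is shown above. For large n, the divide-and-conquer algorithm (sort by x, recurse on halves, check the dividing strip) achieves O(n log n).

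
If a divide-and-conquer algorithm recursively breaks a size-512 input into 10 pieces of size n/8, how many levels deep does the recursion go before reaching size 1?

For divide and conquer with division factor 8:

Problem sizes at each level:
Level 0: 512
Level 1: 64
Level 2: 8
Level 3: 1

The root is level 0 and the size-1 base case is level 3 (the tree spans levels 0 through 3, i.e. 4 levels counting the root), so the depth is the number of divisions: log_8(512) = 3

The recursion tree depth is log_8(512) = 3. At each level, the problem size is divided by 8, so it takes 3 divisions to reduce to a base case of size 1. The algorithm makes 10 recursive calls at each level.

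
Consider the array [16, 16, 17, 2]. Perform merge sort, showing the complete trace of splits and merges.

Merge sort trace:

Split: [16, 16, 17, 2] -> [16, 16] and [17, 2]
  Split: [16, 16] -> [16] and [16]
  Merge: [16] + [16] -> [16, 16]
  Split: [17, 2] -> [17] and [2]
  Merge: [17] + [2] -> [2, 17]
Merge: [16, 16] + [2, 17] -> [2, 16, 16, 17]

Final sorted array: [2, 16, 16, 17]

The merge sort proceeds by recursively splitting the array and merging sorted halves.
After all merges, the sorted array is [2, 16, 16, 17].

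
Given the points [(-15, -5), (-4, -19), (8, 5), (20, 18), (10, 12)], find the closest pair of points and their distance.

Computing all pairwise distances among 5 points:

d((-15, -5), (-4, -19)) = 17.8045
d((-15, -5), (8, 5)) = 25.0799
d((-15, -5), (20, 18)) = 41.8808
d((-15, -5), (10, 12)) = 30.2324
d((-4, -19), (8, 5)) = 26.8328
d((-4, -19), (20, 18)) = 44.1022
d((-4, -19), (10, 12)) = 34.0147
d((8, 5), (20, 18)) = 17.6918
d((8, 5), (10, 12)) = 7.2801 <-- minimum
d((20, 18), (10, 12)) = 11.6619

Closest pair: (8, 5) and (10, 12) with distance 7.2801

The closest pair is (8, 5) and (10, 12) with Euclidean distance 7.2801. For 5 points, brute-force pairwise comparison is shown above. For large n, the divide-and-conquer algorithm (sort by x, recurse on halves, check the dividing strip) achieves O(n log n).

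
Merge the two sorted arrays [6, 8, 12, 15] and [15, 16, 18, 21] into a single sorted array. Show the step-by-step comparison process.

Merging process:

Compare 6 vs 15: take 6 from left. Merged: [6]
Compare 8 vs 15: take 8 from left. Merged: [6, 8]
Compare 12 vs 15: take 12 from left. Merged: [6, 8, 12]
Compare 15 vs 15: take 15 from left. Merged: [6, 8, 12, 15]
Append remaining from right: [15, 16, 18, 21]. Merged: [6, 8, 12, 15, 15, 16, 18, 21]

Final merged array: [6, 8, 12, 15, 15, 16, 18, 21]
Total comparisons: 4

The merged array is [6, 8, 12, 15, 15, 16, 18, 21], requiring 4 comparisons. The merge step runs in O(n) time where n is the total number of elements.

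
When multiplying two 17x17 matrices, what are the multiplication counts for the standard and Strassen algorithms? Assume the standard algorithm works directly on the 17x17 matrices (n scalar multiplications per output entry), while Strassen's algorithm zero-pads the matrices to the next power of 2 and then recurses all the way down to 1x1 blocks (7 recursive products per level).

Matrix multiplication for 17x17 matrices:

Strassen's algorithm requires power-of-2 dimensions. Pad 17x17 to 32x32 (next power of 2).

Standard algorithm: 17^3 = 4913 multiplications
Strassen's algorithm: 7^(log2(32)) = 7^5 = 16807 multiplications
Difference: 4913 - 16807 = -11894 (Strassen uses MORE here due to padding overhead — for small or just-over-power-of-2 n, padding can outweigh the per-level savings)

Standard: 4913 multiplications (17^3). Strassen: 16807 multiplications (7^5, after padding to 32x32). Strassen reduces 8 recursive multiplications to 7 at each level.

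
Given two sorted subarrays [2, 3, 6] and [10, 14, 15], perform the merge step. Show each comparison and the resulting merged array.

Merging process:

Compare 2 vs 10: take 2 from left. Merged: [2]
Compare 3 vs 10: take 3 from left. Merged: [2, 3]
Compare 6 vs 10: take 6 from left. Merged: [2, 3, 6]
Append remaining from right: [10, 14, 15]. Merged: [2, 3, 6, 10, 14, 15]

Final merged array: [2, 3, 6, 10, 14, 15]
Total comparisons: 3

The merged array is [2, 3, 6, 10, 14, 15], requiring 3 comparisons. The merge step runs in O(n) time where n is the total number of elements.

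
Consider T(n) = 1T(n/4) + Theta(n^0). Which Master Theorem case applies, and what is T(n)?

Master Theorem for T(n) = 1T(n/4) + O(n^0):

a = 1, b = 4, c = 0
log_b(a) = log_4(1) = 0.0000

Case 2: c = 0 = log_4(1) = 0.0000
T(n) = O(n^0 log n) = O(log n)

For T(n) = 1T(n/4) + O(n^0): log_4(1) = 0.0000. This is Case 2 of the Master Theorem (c = log_b(a), equal work at all levels), giving O(log n).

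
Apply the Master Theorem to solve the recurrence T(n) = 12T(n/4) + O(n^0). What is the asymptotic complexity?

Master Theorem for T(n) = 12T(n/4) + O(n^0):

a = 12, b = 4, c = 0
log_b(a) = log_4(12) = 1.7925

Case 1: c = 0 < log_4(12) = 1.7925
T(n) = O(n^(log_4 12))

For T(n) = 12T(n/4) + O(n^0): log_4(12) = 1.7925. This is Case 1 of the Master Theorem (c < log_b(a), work dominated by leaves), giving O(n^(log_4 12)).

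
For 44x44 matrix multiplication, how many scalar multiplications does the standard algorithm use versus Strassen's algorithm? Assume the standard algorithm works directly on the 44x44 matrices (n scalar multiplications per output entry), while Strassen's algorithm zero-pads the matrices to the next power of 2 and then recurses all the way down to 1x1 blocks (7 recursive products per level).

Matrix multiplication for 44x44 matrices:

Strassen's algorithm requires power-of-2 dimensions. Pad 44x44 to 64x64 (next power of 2).

Standard algorithm: 44^3 = 85184 multiplications
Strassen's algorithm: 7^(log2(64)) = 7^6 = 117649 multiplications
Difference: 85184 - 117649 = -32465 (Strassen uses MORE here due to padding overhead — for small or just-over-power-of-2 n, padding can outweigh the per-level savings)

Standard: 85184 multiplications (44^3). Strassen: 117649 multiplications (7^6, after padding to 64x64). Strassen reduces 8 recursive multiplications to 7 at each level.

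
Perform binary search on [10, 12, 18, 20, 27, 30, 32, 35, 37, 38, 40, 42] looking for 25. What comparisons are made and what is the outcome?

Binary search for 25 in [10, 12, 18, 20, 27, 30, 32, 35, 37, 38, 40, 42]:

lo=0, hi=11, mid=5, arr[mid]=30 -> 30 > 25, search left half
lo=0, hi=4, mid=2, arr[mid]=18 -> 18 < 25, search right half
lo=3, hi=4, mid=3, arr[mid]=20 -> 20 < 25, search right half
lo=4, hi=4, mid=4, arr[mid]=27 -> 27 > 25, search left half
lo=4 > hi=3, target 25 not found

Binary search determines that 25 is not in the array after 4 comparisons. The search space was exhausted without finding the target.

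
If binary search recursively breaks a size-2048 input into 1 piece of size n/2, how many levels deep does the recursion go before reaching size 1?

For divide and conquer with division factor 2:

Problem sizes at each level:
Level 0: 2048
Level 1: 1024
Level 2: 512
Level 3: 256
Level 4: 128
Level 5: 64
Level 6: 32
Level 7: 16
Level 8: 8
Level 9: 4
Level 10: 2
Level 11: 1

The root is level 0 and the size-1 base case is level 11 (the tree spans levels 0 through 11, i.e. 12 levels counting the root), so the depth is the number of divisions: log_2(2048) = 11

The recursion tree depth is log_2(2048) = 11. At each level, the problem size is divided by 2, so it takes 11 divisions to reduce to a base case of size 1. The algorithm makes 1 recursive call at each level.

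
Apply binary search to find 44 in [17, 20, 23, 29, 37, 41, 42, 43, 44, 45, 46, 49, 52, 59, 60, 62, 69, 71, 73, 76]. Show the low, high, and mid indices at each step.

Binary search for 44 in [17, 20, 23, 29, 37, 41, 42, 43, 44, 45, 46, 49, 52, 59, 60, 62, 69, 71, 73, 76]:

lo=0, hi=19, mid=9, arr[mid]=45 -> 45 > 44, search left half
lo=0, hi=8, mid=4, arr[mid]=37 -> 37 < 44, search right half
lo=5, hi=8, mid=6, arr[mid]=42 -> 42 < 44, search right half
lo=7, hi=8, mid=7, arr[mid]=43 -> 43 < 44, search right half
lo=8, hi=8, mid=8, arr[mid]=44 -> Found target at index 8!

Binary search finds 44 at index 8 after 5 comparisons. The search repeatedly halves the search space by comparing with the middle element.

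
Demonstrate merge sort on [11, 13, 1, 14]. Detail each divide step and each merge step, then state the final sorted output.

Merge sort trace:

Split: [11, 13, 1, 14] -> [11, 13] and [1, 14]
  Split: [11, 13] -> [11] and [13]
  Merge: [11] + [13] -> [11, 13]
  Split: [1, 14] -> [1] and [14]
  Merge: [1] + [14] -> [1, 14]
Merge: [11, 13] + [1, 14] -> [1, 11, 13, 14]

Final sorted array: [1, 11, 13, 14]

The merge sort proceeds by recursively splitting the array and merging sorted halves.
After all merges, the sorted array is [1, 11, 13, 14].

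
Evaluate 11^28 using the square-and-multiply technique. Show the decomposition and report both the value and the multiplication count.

Computing 11^28 by squaring (build up from 11^1; each line after the first costs one multiplication):

11^1 = 11
11^2 = (11^1)^2 = 11^2 = 121
11^3 = 11 * 11^2 = 11 * 121 = 1331
11^6 = (11^3)^2 = 1331^2 = 1771561
11^7 = 11 * 11^6 = 11 * 1771561 = 19487171
11^14 = (11^7)^2 = 19487171^2 = 379749833583241
11^28 = (11^14)^2 = 379749833583241^2 = 144209936106499234037676064081

Result: 144209936106499234037676064081
Multiplications needed: 6 (6 lines after 11^1)

11^28 = 144209936106499234037676064081. Using exponentiation by squaring, this requires 6 multiplications. The key idea: if the exponent is even, square the half-power; if odd, multiply by the base once.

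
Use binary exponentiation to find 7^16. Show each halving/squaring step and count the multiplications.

Computing 7^16 by squaring (build up from 7^1; each line after the first costs one multiplication):

7^1 = 7
7^2 = (7^1)^2 = 7^2 = 49
7^4 = (7^2)^2 = 49^2 = 2401
7^8 = (7^4)^2 = 2401^2 = 5764801
7^16 = (7^8)^2 = 5764801^2 = 33232930569601

Result: 33232930569601
Multiplications needed: 4 (4 lines after 7^1)

7^16 = 33232930569601. Using exponentiation by squaring, this requires 4 multiplications. The key idea: if the exponent is even, square the half-power; if odd, multiply by the base once.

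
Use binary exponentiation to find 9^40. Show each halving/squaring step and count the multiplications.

Computing 9^40 by squaring (build up from 9^1; each line after the first costs one multiplication):

9^1 = 9
9^2 = (9^1)^2 = 9^2 = 81
9^4 = (9^2)^2 = 81^2 = 6561
9^5 = 9 * 9^4 = 9 * 6561 = 59049
9^10 = (9^5)^2 = 59049^2 = 3486784401
9^20 = (9^10)^2 = 3486784401^2 = 12157665459056928801
9^40 = (9^20)^2 = 12157665459056928801^2 = 147808829414345923316083210206383297601

Result: 147808829414345923316083210206383297601
Multiplications needed: 6 (6 lines after 9^1)

9^40 = 147808829414345923316083210206383297601. Using exponentiation by squaring, this requires 6 multiplications. The key idea: if the exponent is even, square the half-power; if odd, multiply by the base once.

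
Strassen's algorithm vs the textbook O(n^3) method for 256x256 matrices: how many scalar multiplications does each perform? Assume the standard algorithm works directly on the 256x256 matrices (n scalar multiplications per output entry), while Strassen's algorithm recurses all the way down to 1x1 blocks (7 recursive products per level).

Matrix multiplication for 256x256 matrices:

Standard algorithm: 256^3 = 16777216 multiplications
Strassen's algorithm: 7^(log2(256)) = 7^8 = 5764801 multiplications
Savings: 16777216 - 5764801 = 11012415 multiplications

Standard: 16777216 multiplications (256^3). Strassen: 5764801 multiplications (7^8). Strassen reduces 8 recursive multiplications to 7 at each level.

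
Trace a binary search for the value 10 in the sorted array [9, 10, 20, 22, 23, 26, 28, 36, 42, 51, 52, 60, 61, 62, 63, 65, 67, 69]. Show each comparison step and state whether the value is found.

Binary search for 10 in [9, 10, 20, 22, 23, 26, 28, 36, 42, 51, 52, 60, 61, 62, 63, 65, 67, 69]:

lo=0, hi=17, mid=8, arr[mid]=42 -> 42 > 10, search left half
lo=0, hi=7, mid=3, arr[mid]=22 -> 22 > 10, search left half
lo=0, hi=2, mid=1, arr[mid]=10 -> Found target at index 1!

Binary search finds 10 at index 1 after 3 comparisons. The search repeatedly halves the search space by comparing with the middle element.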